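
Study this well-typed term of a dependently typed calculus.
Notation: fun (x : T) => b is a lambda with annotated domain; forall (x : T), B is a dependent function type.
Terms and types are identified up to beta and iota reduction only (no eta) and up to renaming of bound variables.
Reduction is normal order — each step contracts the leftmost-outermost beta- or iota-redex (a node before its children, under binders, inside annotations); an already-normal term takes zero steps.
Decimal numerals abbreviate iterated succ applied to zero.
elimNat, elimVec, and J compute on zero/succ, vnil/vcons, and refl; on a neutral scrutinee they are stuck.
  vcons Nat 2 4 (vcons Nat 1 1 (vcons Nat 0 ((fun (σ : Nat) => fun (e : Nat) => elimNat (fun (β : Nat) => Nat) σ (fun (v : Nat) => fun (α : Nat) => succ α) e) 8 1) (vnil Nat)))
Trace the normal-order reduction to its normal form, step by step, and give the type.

reduction (normal order):
  vcons Nat 2 4 (vcons Nat 1 1 (vcons Nat 0 ((fun (σ : Nat) => fun (e : Nat) => elimNat (fun (β : Nat) => Nat) σ (fun (v : Nat) => fun (α : Nat) => succ α) e) 8 1) (vnil Nat)))
  ~> vcons Nat 2 4 (vcons Nat 1 1 (vcons Nat 0 ((fun (σ : Nat) => elimNat (fun (e : Nat) => Nat) 8 (fun (β : Nat) => fun (v : Nat) => succ v) σ) 1) (vnil Nat)))
  ~> vcons Nat 2 4 (vcons Nat 1 1 (vcons Nat 0 (elimNat (fun (σ : Nat) => Nat) 8 (fun (e : Nat) => fun (β : Nat) => succ β) 1) (vnil Nat)))
  ~> vcons Nat 2 4 (vcons Nat 1 1 (vcons Nat 0 ((fun (σ : Nat) => fun (e : Nat) => succ e) 0 (elimNat (fun (β : Nat) => Nat) 8 (fun (v : Nat) => fun (α : Nat) => succ α) 0)) (vnil Nat)))
  ~> vcons Nat 2 4 (vcons Nat 1 1 (vcons Nat 0 ((fun (σ : Nat) => succ σ) (elimNat (fun (e : Nat) => Nat) 8 (fun (β : Nat) => fun (v : Nat) => succ v) 0)) (vnil Nat)))
  ~> vcons Nat 2 4 (vcons Nat 1 1 (vcons Nat 0 (succ (elimNat (fun (σ : Nat) => Nat) 8 (fun (e : Nat) => fun (β : Nat) => succ β) 0)) (vnil Nat)))
  ~> vcons Nat 2 4 (vcons Nat 1 1 (vcons Nat 0 9 (vnil Nat)))
the term's type:
  Vec Nat 3


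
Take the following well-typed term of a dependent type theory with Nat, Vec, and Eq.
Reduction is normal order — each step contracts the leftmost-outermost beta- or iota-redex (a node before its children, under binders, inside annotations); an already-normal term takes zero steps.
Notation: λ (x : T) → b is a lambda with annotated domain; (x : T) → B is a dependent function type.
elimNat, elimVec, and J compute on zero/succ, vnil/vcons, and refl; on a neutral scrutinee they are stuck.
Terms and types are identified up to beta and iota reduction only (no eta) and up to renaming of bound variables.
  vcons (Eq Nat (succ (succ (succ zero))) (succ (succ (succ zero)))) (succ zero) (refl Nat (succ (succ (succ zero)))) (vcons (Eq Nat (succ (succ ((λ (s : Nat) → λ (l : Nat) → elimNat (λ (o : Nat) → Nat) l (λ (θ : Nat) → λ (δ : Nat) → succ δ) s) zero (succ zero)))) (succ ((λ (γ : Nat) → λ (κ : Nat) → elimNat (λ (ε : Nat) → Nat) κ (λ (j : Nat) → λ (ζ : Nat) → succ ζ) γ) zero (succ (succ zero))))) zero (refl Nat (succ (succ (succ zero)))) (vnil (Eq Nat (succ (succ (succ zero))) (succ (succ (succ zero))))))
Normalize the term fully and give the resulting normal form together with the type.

resulting normal form:
  vcons (Eq Nat (succ (succ (succ zero))) (succ (succ (succ zero)))) (succ zero) (refl Nat (succ (succ (succ zero)))) (vcons (Eq Nat (succ (succ (succ zero))) (succ (succ (succ zero)))) zero (refl Nat (succ (succ (succ zero)))) (vnil (Eq Nat (succ (succ (succ zero))) (succ (succ (succ zero))))))
type:
  Vec (Eq Nat (succ (succ (succ zero))) (succ (succ (succ zero)))) (succ (succ zero))


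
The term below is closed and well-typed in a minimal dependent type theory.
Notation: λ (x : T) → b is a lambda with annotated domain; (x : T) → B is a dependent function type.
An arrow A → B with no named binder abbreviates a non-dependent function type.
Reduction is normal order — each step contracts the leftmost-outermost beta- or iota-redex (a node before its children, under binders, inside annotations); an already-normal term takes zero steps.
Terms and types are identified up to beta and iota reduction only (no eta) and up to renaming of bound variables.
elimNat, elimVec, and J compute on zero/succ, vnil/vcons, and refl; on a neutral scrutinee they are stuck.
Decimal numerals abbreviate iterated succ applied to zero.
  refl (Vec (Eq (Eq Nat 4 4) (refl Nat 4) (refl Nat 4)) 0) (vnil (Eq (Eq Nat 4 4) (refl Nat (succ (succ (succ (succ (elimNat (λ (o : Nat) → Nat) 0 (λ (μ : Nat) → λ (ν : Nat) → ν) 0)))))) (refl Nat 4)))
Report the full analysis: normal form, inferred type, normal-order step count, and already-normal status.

normal form:
  refl (Vec (Eq (Eq Nat 4 4) (refl Nat 4) (refl Nat 4)) 0) (vnil (Eq (Eq Nat 4 4) (refl Nat 4) (refl Nat 4)))
the term's type:
  Eq (Vec (Eq (Eq Nat 4 4) (refl Nat 4) (refl Nat 4)) 0) (vnil (Eq (Eq Nat 4 4) (refl Nat 4) (refl Nat 4))) (vnil (Eq (Eq Nat 4 4) (refl Nat 4) (refl Nat 4)))
normal-order step count: 1
started in normal form: no
first contracted redex: an elimNat iota-redex


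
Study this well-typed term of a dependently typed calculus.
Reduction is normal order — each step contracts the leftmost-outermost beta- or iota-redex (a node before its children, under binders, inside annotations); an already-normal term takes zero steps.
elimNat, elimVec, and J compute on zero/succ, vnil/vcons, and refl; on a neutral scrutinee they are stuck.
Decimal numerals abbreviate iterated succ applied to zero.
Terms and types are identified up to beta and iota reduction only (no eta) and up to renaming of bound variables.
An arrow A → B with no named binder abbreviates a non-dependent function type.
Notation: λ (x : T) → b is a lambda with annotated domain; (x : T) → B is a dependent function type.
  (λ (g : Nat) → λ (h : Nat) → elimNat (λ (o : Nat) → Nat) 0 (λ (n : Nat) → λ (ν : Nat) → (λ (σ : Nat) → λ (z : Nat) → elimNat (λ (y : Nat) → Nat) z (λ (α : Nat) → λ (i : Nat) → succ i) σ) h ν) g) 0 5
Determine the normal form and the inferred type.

resulting normal form:
  0
the term's type:
  Nat


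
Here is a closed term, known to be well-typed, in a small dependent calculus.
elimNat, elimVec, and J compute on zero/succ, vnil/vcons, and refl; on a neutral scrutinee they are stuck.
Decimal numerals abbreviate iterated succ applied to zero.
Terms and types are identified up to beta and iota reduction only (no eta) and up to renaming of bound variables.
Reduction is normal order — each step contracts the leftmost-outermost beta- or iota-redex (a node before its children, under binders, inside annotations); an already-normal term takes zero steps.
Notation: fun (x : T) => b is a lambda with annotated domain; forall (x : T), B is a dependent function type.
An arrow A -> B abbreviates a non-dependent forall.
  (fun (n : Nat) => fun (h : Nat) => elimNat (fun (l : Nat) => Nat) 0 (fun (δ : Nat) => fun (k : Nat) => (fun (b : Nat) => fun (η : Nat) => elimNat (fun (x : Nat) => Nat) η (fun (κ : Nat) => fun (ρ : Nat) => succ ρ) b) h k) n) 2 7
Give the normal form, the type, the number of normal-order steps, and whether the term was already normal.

resulting normal form:
  14
inferred type:
  Nat
steps to reach normal form (normal order): 57
term was already normal: no
first redex: a beta-redex


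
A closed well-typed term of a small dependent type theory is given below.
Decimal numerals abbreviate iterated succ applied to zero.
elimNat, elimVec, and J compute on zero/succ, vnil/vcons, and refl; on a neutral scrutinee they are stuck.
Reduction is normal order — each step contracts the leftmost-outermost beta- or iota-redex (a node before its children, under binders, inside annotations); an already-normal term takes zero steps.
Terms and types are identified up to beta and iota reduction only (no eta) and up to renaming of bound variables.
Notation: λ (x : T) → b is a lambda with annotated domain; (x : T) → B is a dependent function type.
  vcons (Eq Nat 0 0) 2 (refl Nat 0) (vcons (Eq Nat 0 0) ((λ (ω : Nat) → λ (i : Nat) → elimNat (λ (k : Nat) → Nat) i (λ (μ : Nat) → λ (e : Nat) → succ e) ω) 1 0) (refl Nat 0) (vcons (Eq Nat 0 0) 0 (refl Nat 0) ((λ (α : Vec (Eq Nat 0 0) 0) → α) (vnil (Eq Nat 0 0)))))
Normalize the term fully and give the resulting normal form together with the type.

reduced normal form:
  vcons (Eq Nat 0 0) 2 (refl Nat 0) (vcons (Eq Nat 0 0) 1 (refl Nat 0) (vcons (Eq Nat 0 0) 0 (refl Nat 0) (vnil (Eq Nat 0 0))))
inferred type:
  Vec (Eq Nat 0 0) 3
observation: the leftmost-outermost redex is a beta-redex, and normalization takes 7 steps.


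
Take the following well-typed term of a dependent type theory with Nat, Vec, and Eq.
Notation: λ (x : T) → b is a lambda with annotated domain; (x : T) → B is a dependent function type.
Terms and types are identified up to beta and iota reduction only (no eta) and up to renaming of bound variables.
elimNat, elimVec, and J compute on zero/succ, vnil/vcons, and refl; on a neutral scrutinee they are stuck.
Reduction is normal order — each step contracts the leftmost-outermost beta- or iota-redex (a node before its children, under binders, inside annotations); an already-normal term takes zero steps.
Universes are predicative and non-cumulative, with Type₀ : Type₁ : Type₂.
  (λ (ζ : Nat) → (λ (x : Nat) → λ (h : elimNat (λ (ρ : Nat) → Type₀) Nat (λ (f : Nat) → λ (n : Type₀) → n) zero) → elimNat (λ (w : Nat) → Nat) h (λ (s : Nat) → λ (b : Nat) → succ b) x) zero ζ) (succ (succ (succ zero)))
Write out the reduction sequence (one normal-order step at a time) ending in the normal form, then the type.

reduction (normal order):
  (λ (ζ : Nat) → (λ (x : Nat) → λ (h : elimNat (λ (ρ : Nat) → Type₀) Nat (λ (f : Nat) → λ (n : Type₀) → n) zero) → elimNat (λ (w : Nat) → Nat) h (λ (s : Nat) → λ (b : Nat) → succ b) x) zero ζ) (succ (succ (succ zero)))
  ~> (λ (ζ : Nat) → λ (x : elimNat (λ (h : Nat) → Type₀) Nat (λ (ρ : Nat) → λ (f : Type₀) → f) zero) → elimNat (λ (n : Nat) → Nat) x (λ (w : Nat) → λ (s : Nat) → succ s) ζ) zero (succ (succ (succ zero)))
  ~> (λ (ζ : elimNat (λ (x : Nat) → Type₀) Nat (λ (h : Nat) → λ (ρ : Type₀) → ρ) zero) → elimNat (λ (f : Nat) → Nat) ζ (λ (n : Nat) → λ (w : Nat) → succ w) zero) (succ (succ (succ zero)))
  ~> elimNat (λ (ζ : Nat) → Nat) (succ (succ (succ zero))) (λ (x : Nat) → λ (h : Nat) → succ h) zero
  ~> succ (succ (succ zero))
the term's type:
  Nat


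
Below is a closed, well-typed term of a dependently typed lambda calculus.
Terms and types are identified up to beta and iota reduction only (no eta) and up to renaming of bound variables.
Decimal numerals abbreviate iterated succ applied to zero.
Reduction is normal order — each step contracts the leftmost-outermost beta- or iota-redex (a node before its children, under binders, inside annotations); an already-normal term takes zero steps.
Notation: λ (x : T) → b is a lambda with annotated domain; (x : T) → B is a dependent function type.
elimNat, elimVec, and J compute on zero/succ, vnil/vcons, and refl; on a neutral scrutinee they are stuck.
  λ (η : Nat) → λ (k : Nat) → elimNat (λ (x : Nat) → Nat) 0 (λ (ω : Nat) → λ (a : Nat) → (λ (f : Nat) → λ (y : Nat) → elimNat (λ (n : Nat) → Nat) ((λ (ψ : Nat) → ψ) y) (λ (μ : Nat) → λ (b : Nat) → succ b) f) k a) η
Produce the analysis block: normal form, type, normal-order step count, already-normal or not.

reduced normal form:
  λ (η : Nat) → λ (k : Nat) → elimNat (λ (x : Nat) → Nat) 0 (λ (ω : Nat) → λ (a : Nat) → elimNat (λ (f : Nat) → Nat) a (λ (y : Nat) → λ (n : Nat) → succ n) k) η
type:
  (η : Nat) → (k : Nat) → Nat
normal-order step count: 3
started in normal form: no
first contracted redex: a beta-redex


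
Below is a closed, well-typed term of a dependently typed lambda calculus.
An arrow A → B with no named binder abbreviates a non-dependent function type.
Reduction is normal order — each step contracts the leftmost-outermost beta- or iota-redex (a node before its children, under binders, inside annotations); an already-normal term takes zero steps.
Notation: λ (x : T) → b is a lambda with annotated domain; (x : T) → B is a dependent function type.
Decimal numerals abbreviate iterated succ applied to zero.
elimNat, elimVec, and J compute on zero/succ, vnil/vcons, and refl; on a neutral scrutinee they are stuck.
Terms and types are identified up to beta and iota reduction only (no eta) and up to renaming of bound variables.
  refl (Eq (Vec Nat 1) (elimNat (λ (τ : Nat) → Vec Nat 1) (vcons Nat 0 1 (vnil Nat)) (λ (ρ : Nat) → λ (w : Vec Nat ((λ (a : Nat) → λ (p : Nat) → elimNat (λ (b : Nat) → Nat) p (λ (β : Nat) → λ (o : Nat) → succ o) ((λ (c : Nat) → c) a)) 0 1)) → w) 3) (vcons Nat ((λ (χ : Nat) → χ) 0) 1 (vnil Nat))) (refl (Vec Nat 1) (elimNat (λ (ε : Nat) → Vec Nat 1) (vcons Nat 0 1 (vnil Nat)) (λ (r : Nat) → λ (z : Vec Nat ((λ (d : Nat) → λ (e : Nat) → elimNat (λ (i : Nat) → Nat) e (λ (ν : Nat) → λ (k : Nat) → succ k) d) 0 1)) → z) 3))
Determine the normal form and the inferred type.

resulting normal form:
  refl (Eq (Vec Nat 1) (vcons Nat 0 1 (vnil Nat)) (vcons Nat 0 1 (vnil Nat))) (refl (Vec Nat 1) (vcons Nat 0 1 (vnil Nat)))
the term's type:
  Eq (Eq (Vec Nat 1) (vcons Nat 0 1 (vnil Nat)) (vcons Nat 0 1 (vnil Nat))) (refl (Vec Nat 1) (vcons Nat 0 1 (vnil Nat))) (refl (Vec Nat 1) (vcons Nat 0 1 (vnil Nat)))


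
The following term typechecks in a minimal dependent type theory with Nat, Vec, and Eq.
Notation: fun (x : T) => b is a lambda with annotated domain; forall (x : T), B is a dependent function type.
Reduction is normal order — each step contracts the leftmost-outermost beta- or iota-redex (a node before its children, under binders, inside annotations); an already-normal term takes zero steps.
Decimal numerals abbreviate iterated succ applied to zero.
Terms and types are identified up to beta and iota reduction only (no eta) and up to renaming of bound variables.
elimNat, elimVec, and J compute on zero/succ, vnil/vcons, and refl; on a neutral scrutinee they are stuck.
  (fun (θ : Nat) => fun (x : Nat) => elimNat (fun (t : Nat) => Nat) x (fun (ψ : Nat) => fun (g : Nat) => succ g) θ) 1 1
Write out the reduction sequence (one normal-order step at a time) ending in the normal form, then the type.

normal-order reduction:
  (fun (θ : Nat) => fun (x : Nat) => elimNat (fun (t : Nat) => Nat) x (fun (ψ : Nat) => fun (g : Nat) => succ g) θ) 1 1
  ~> (fun (θ : Nat) => elimNat (fun (x : Nat) => Nat) θ (fun (t : Nat) => fun (ψ : Nat) => succ ψ) 1) 1
  ~> elimNat (fun (θ : Nat) => Nat) 1 (fun (x : Nat) => fun (t : Nat) => succ t) 1
  ~> (fun (θ : Nat) => fun (x : Nat) => succ x) 0 (elimNat (fun (t : Nat) => Nat) 1 (fun (ψ : Nat) => fun (g : Nat) => succ g) 0)
  ~> (fun (θ : Nat) => succ θ) (elimNat (fun (x : Nat) => Nat) 1 (fun (t : Nat) => fun (ψ : Nat) => succ ψ) 0)
  ~> succ (elimNat (fun (θ : Nat) => Nat) 1 (fun (x : Nat) => fun (t : Nat) => succ t) 0)
  ~> 2
the term's type:
  Nat


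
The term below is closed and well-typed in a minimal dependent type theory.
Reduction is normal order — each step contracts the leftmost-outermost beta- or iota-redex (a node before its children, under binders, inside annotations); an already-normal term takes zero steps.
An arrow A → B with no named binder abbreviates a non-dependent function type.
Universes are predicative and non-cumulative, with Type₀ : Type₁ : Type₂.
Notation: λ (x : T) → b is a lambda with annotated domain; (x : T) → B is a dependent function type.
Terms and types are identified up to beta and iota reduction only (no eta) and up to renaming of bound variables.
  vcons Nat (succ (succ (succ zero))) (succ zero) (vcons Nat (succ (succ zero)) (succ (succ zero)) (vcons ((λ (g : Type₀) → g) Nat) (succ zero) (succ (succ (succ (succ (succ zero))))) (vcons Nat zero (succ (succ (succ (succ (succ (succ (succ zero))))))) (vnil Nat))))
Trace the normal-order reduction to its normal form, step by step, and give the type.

reduction (normal order):
  vcons Nat (succ (succ (succ zero))) (succ zero) (vcons Nat (succ (succ zero)) (succ (succ zero)) (vcons ((λ (g : Type₀) → g) Nat) (succ zero) (succ (succ (succ (succ (succ zero))))) (vcons Nat zero (succ (succ (succ (succ (succ (succ (succ zero))))))) (vnil Nat))))
  ~> vcons Nat (succ (succ (succ zero))) (succ zero) (vcons Nat (succ (succ zero)) (succ (succ zero)) (vcons Nat (succ zero) (succ (succ (succ (succ (succ zero))))) (vcons Nat zero (succ (succ (succ (succ (succ (succ (succ zero))))))) (vnil Nat))))
type:
  Vec Nat (succ (succ (succ (succ zero))))


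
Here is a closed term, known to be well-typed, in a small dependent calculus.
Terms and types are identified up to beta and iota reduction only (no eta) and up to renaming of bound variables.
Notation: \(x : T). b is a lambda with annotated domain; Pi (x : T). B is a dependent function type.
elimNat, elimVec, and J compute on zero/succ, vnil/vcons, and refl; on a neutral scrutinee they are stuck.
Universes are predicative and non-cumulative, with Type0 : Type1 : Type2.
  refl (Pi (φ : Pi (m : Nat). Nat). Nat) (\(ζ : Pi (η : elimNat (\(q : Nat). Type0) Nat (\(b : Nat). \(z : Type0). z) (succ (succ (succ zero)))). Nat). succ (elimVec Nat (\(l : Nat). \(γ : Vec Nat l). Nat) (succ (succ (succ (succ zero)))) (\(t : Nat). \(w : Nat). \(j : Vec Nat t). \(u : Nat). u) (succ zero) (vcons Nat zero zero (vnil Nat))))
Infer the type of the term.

type:
  Eq (Pi (φ : Pi (m : Nat). Nat). Nat) (\(ζ : Pi (η : Nat). Nat). succ (succ (succ (succ (succ zero))))) (\(q : Pi (b : Nat). Nat). succ (succ (succ (succ (succ zero)))))


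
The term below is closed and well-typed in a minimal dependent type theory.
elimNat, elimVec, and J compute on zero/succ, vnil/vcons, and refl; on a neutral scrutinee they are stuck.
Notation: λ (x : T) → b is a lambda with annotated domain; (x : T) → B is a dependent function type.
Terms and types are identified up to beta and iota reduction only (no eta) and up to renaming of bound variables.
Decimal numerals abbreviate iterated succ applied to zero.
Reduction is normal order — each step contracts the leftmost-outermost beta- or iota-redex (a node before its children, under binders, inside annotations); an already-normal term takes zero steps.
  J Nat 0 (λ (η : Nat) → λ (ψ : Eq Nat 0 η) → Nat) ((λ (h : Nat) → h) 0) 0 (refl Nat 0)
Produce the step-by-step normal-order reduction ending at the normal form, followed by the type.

normal-order reduction:
  J Nat 0 (λ (η : Nat) → λ (ψ : Eq Nat 0 η) → Nat) ((λ (h : Nat) → h) 0) 0 (refl Nat 0)
  ~> (λ (η : Nat) → η) 0
  ~> 0
type:
  Nat


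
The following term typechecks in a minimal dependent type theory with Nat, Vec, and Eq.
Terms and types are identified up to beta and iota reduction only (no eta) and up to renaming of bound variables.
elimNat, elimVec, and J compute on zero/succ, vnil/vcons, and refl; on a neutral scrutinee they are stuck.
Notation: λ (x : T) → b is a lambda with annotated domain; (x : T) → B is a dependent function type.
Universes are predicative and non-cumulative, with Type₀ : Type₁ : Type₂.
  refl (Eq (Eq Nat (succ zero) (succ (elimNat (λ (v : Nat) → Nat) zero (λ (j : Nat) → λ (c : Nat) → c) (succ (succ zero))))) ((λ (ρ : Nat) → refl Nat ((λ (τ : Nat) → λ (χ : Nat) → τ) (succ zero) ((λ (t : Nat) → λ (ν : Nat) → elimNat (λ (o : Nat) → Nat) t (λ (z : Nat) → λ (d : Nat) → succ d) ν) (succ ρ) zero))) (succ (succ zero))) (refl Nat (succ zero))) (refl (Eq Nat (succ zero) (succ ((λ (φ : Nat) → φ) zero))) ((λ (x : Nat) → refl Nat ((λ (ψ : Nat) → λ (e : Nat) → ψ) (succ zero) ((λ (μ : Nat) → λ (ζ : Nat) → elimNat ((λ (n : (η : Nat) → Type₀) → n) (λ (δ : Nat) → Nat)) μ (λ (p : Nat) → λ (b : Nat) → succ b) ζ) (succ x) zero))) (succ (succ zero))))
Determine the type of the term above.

inferred type:
  Eq (Eq (Eq Nat (succ zero) (succ zero)) (refl Nat (succ zero)) (refl Nat (succ zero))) (refl (Eq Nat (succ zero) (succ zero)) (refl Nat (succ zero))) (refl (Eq Nat (succ zero) (succ zero)) (refl Nat (succ zero)))


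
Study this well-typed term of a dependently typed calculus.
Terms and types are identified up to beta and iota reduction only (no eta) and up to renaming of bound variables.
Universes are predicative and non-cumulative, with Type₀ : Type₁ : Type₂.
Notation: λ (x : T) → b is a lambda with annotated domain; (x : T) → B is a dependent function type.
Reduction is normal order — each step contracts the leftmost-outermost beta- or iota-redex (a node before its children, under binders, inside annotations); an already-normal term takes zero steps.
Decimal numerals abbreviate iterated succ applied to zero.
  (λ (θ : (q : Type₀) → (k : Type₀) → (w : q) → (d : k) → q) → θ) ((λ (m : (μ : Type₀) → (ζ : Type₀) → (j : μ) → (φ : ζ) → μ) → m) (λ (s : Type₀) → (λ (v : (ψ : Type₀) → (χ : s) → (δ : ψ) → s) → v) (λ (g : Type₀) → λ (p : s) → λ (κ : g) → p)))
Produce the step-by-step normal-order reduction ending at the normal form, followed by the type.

normal-order reduction:
  (λ (θ : (q : Type₀) → (k : Type₀) → (w : q) → (d : k) → q) → θ) ((λ (m : (μ : Type₀) → (ζ : Type₀) → (j : μ) → (φ : ζ) → μ) → m) (λ (s : Type₀) → (λ (v : (ψ : Type₀) → (χ : s) → (δ : ψ) → s) → v) (λ (g : Type₀) → λ (p : s) → λ (κ : g) → p)))
  ~> (λ (θ : (q : Type₀) → (k : Type₀) → (w : q) → (d : k) → q) → θ) (λ (m : Type₀) → (λ (μ : (ζ : Type₀) → (j : m) → (φ : ζ) → m) → μ) (λ (s : Type₀) → λ (v : m) → λ (ψ : s) → v))
  ~> λ (θ : Type₀) → (λ (q : (k : Type₀) → (w : θ) → (d : k) → θ) → q) (λ (m : Type₀) → λ (μ : θ) → λ (ζ : m) → μ)
  ~> λ (θ : Type₀) → λ (q : Type₀) → λ (k : θ) → λ (w : q) → k
type:
  (θ : Type₀) → (q : Type₀) → (k : θ) → (w : q) → θ


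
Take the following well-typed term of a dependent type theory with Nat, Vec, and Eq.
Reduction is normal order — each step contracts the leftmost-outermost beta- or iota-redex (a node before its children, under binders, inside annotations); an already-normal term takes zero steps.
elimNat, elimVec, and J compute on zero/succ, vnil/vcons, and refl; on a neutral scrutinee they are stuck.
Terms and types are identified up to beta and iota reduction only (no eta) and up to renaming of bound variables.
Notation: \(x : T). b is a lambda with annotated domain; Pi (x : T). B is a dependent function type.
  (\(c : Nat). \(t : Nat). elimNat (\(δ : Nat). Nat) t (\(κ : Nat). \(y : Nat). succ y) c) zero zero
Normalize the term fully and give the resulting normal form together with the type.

normal form:
  zero
the term's type:
  Nat


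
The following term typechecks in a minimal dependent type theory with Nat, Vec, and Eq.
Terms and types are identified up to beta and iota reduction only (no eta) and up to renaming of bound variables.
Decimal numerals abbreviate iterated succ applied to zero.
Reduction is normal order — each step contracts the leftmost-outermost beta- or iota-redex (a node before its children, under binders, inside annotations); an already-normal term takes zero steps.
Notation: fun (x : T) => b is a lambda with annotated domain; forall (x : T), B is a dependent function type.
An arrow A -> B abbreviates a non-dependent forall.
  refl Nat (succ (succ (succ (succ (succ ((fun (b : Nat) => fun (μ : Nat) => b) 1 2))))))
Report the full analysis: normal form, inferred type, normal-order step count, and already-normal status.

normal form:
  refl Nat 6
type:
  Eq Nat 6 6
steps to reach normal form (normal order): 2
already normal: no
first redex: a beta-redex


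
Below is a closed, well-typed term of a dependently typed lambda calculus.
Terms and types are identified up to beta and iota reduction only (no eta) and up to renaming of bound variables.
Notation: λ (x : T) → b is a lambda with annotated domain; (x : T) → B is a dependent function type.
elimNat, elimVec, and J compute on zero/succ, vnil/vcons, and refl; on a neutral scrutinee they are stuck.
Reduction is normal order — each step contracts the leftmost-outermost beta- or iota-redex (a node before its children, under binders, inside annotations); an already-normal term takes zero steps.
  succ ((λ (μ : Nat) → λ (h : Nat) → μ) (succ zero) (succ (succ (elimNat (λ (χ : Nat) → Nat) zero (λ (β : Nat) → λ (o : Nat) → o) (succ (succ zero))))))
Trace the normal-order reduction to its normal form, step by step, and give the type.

reduction (normal order):
  succ ((λ (μ : Nat) → λ (h : Nat) → μ) (succ zero) (succ (succ (elimNat (λ (χ : Nat) → Nat) zero (λ (β : Nat) → λ (o : Nat) → o) (succ (succ zero))))))
  ~> succ ((λ (μ : Nat) → succ zero) (succ (succ (elimNat (λ (h : Nat) → Nat) zero (λ (χ : Nat) → λ (β : Nat) → β) (succ (succ zero))))))
  ~> succ (succ zero)
the term's type:
  Nat


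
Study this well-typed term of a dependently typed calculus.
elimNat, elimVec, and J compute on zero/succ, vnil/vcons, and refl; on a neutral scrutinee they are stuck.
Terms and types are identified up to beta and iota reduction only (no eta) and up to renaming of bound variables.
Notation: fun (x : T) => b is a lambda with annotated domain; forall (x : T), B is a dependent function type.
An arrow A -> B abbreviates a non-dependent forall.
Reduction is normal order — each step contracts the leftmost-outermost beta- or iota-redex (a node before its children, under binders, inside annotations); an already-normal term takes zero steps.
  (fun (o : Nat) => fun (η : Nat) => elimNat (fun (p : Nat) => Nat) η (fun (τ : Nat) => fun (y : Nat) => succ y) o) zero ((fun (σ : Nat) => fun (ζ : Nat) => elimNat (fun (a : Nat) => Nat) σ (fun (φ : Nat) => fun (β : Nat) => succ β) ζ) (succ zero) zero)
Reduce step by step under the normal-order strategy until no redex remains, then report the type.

normal-order reduction sequence:
  (fun (o : Nat) => fun (η : Nat) => elimNat (fun (p : Nat) => Nat) η (fun (τ : Nat) => fun (y : Nat) => succ y) o) zero ((fun (σ : Nat) => fun (ζ : Nat) => elimNat (fun (a : Nat) => Nat) σ (fun (φ : Nat) => fun (β : Nat) => succ β) ζ) (succ zero) zero)
  ~> (fun (o : Nat) => elimNat (fun (η : Nat) => Nat) o (fun (p : Nat) => fun (τ : Nat) => succ τ) zero) ((fun (y : Nat) => fun (σ : Nat) => elimNat (fun (ζ : Nat) => Nat) y (fun (a : Nat) => fun (φ : Nat) => succ φ) σ) (succ zero) zero)
  ~> elimNat (fun (o : Nat) => Nat) ((fun (η : Nat) => fun (p : Nat) => elimNat (fun (τ : Nat) => Nat) η (fun (y : Nat) => fun (σ : Nat) => succ σ) p) (succ zero) zero) (fun (ζ : Nat) => fun (a : Nat) => succ a) zero
  ~> (fun (o : Nat) => fun (η : Nat) => elimNat (fun (p : Nat) => Nat) o (fun (τ : Nat) => fun (y : Nat) => succ y) η) (succ zero) zero
  ~> (fun (o : Nat) => elimNat (fun (η : Nat) => Nat) (succ zero) (fun (p : Nat) => fun (τ : Nat) => succ τ) o) zero
  ~> elimNat (fun (o : Nat) => Nat) (succ zero) (fun (η : Nat) => fun (p : Nat) => succ p) zero
  ~> succ zero
the term's type:
  Nat


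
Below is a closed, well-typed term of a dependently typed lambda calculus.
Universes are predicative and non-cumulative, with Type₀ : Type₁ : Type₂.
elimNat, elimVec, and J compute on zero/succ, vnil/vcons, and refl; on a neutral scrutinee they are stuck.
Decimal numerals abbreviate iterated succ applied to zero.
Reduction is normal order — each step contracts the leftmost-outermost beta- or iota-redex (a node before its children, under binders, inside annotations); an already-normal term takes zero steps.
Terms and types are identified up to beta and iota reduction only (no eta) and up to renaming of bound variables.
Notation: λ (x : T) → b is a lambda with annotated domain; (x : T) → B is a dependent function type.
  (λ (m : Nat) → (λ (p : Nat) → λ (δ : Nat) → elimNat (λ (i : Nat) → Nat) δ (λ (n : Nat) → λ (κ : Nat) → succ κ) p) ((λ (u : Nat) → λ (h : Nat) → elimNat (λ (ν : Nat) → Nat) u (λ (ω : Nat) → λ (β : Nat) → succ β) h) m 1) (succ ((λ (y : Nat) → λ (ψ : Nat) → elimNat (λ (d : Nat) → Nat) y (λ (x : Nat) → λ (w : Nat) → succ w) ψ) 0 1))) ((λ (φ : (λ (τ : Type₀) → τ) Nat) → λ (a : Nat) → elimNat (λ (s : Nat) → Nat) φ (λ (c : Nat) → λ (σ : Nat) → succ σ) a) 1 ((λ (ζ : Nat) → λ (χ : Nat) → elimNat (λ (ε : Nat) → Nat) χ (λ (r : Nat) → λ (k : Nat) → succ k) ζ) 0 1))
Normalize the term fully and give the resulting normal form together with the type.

normal form:
  5
inferred type:
  Nat


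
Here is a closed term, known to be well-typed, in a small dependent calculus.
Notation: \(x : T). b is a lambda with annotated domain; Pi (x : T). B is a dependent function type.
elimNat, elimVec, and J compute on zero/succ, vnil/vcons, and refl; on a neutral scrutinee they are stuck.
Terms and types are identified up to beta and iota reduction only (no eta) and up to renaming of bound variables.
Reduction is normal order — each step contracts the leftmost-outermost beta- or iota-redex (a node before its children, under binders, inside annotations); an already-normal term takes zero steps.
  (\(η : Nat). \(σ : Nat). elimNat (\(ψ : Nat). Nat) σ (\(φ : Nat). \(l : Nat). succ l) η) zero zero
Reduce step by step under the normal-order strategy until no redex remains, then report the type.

reduction (normal order):
  (\(η : Nat). \(σ : Nat). elimNat (\(ψ : Nat). Nat) σ (\(φ : Nat). \(l : Nat). succ l) η) zero zero
  ~> (\(η : Nat). elimNat (\(σ : Nat). Nat) η (\(ψ : Nat). \(φ : Nat). succ φ) zero) zero
  ~> elimNat (\(η : Nat). Nat) zero (\(σ : Nat). \(ψ : Nat). succ ψ) zero
  ~> zero
inferred type:
  Nat


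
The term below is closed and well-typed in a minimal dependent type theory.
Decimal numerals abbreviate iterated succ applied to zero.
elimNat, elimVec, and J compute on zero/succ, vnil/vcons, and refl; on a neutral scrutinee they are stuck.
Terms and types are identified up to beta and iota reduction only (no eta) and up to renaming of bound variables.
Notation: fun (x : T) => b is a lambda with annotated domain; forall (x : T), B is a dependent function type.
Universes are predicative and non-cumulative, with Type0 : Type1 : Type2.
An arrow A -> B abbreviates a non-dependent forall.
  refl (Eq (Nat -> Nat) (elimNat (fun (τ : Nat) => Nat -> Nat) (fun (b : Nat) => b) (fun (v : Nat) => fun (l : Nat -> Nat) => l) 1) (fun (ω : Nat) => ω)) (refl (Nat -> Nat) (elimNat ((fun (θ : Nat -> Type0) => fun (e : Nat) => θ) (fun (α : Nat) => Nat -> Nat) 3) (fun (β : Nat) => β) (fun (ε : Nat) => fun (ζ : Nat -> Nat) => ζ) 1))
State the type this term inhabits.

inferred type:
  Eq (Eq (Nat -> Nat) (fun (τ : Nat) => τ) (fun (b : Nat) => b)) (refl (Nat -> Nat) (fun (v : Nat) => v)) (refl (Nat -> Nat) (fun (l : Nat) => l))


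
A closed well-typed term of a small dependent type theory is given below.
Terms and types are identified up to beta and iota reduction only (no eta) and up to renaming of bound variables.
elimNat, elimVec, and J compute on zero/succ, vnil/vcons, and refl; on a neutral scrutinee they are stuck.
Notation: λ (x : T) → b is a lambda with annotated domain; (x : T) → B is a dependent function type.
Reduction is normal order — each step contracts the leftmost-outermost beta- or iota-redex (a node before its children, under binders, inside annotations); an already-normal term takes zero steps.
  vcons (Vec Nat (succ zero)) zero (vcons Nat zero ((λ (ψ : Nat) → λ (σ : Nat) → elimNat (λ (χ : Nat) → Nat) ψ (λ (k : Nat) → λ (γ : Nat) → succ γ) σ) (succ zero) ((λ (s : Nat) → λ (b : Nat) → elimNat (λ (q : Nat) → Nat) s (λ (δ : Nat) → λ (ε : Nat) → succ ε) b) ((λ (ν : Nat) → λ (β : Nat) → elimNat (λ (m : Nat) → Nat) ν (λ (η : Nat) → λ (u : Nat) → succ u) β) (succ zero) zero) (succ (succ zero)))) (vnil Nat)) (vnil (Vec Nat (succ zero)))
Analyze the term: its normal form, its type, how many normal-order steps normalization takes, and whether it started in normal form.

normal form:
  vcons (Vec Nat (succ zero)) zero (vcons Nat zero (succ (succ (succ (succ zero)))) (vnil Nat)) (vnil (Vec Nat (succ zero)))
the term's type:
  Vec (Vec Nat (succ zero)) (succ zero)
normal-order step count: 24
term was already normal: no
first contracted redex: a beta-redex


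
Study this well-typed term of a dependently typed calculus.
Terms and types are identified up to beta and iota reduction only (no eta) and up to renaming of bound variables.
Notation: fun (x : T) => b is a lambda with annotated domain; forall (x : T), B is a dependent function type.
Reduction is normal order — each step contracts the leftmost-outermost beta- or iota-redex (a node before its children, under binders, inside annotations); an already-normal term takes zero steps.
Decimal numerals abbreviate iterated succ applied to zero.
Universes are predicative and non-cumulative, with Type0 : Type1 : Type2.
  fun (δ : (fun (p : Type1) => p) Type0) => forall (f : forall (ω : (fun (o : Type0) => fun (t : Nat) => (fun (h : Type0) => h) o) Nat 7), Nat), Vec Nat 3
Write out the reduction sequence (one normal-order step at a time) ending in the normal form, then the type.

normal-order reduction sequence:
  fun (δ : (fun (p : Type1) => p) Type0) => forall (f : forall (ω : (fun (o : Type0) => fun (t : Nat) => (fun (h : Type0) => h) o) Nat 7), Nat), Vec Nat 3
  ~> fun (δ : Type0) => forall (p : forall (f : (fun (ω : Type0) => fun (o : Nat) => (fun (t : Type0) => t) ω) Nat 7), Nat), Vec Nat 3
  ~> fun (δ : Type0) => forall (p : forall (f : (fun (ω : Nat) => (fun (o : Type0) => o) Nat) 7), Nat), Vec Nat 3
  ~> fun (δ : Type0) => forall (p : forall (f : (fun (ω : Type0) => ω) Nat), Nat), Vec Nat 3
  ~> fun (δ : Type0) => forall (p : forall (f : Nat), Nat), Vec Nat 3
the term's type:
  forall (δ : Type0), Type0


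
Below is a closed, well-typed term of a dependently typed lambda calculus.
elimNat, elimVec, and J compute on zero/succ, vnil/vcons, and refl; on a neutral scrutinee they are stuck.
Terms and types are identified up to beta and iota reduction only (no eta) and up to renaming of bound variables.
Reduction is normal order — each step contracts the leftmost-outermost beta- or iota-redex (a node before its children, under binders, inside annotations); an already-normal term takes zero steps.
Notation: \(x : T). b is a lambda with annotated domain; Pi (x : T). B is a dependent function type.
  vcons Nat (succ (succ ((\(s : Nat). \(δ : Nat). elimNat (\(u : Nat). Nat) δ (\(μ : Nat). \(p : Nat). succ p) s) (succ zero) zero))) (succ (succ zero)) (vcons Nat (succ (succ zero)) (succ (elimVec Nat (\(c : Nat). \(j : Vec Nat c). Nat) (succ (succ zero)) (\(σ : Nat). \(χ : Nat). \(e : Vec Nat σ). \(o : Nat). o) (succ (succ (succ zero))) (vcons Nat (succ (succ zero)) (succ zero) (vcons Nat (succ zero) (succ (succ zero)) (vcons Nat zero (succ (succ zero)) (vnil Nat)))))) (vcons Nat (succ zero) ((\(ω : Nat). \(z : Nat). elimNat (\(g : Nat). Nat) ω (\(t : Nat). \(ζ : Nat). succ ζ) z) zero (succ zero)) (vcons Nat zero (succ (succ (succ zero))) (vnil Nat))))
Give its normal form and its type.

resulting normal form:
  vcons Nat (succ (succ (succ zero))) (succ (succ zero)) (vcons Nat (succ (succ zero)) (succ (succ (succ zero))) (vcons Nat (succ zero) (succ zero) (vcons Nat zero (succ (succ (succ zero))) (vnil Nat))))
inferred type:
  Vec Nat (succ (succ (succ (succ zero))))


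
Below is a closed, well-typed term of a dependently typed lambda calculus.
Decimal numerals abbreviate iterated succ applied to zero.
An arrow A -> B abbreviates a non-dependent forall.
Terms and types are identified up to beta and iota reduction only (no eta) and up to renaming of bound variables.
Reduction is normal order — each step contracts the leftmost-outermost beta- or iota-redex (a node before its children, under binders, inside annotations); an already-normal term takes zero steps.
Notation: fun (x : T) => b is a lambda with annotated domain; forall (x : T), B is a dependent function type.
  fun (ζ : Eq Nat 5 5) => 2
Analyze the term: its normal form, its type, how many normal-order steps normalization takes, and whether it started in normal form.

reduced normal form:
  fun (ζ : Eq Nat 5 5) => 2
type:
  Eq Nat 5 5 -> Nat
reduction steps (normal order): 0
started in normal form: yes


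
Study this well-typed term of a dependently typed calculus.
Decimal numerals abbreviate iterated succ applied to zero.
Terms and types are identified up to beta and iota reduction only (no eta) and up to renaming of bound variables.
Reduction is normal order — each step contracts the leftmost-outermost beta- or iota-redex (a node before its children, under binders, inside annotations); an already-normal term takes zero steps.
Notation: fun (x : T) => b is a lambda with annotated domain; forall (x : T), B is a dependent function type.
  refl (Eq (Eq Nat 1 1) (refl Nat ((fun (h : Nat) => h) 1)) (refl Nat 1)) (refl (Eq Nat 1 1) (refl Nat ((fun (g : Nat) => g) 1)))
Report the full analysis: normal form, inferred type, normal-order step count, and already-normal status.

reduced normal form:
  refl (Eq (Eq Nat 1 1) (refl Nat 1) (refl Nat 1)) (refl (Eq Nat 1 1) (refl Nat 1))
type:
  Eq (Eq (Eq Nat 1 1) (refl Nat 1) (refl Nat 1)) (refl (Eq Nat 1 1) (refl Nat 1)) (refl (Eq Nat 1 1) (refl Nat 1))
normal-order step count: 2
term was already normal: no
first contracted redex: a beta-redex


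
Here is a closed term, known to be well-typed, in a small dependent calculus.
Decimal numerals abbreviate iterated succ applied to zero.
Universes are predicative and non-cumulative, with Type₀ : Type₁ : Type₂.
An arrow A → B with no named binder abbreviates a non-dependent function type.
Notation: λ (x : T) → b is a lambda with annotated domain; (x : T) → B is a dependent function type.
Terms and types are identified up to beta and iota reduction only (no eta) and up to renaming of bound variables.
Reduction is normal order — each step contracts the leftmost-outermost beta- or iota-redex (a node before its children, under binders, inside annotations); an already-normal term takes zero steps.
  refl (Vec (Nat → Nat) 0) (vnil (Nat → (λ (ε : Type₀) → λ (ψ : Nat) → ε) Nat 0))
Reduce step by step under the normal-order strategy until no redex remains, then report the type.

reduction (normal order):
  refl (Vec (Nat → Nat) 0) (vnil (Nat → (λ (ε : Type₀) → λ (ψ : Nat) → ε) Nat 0))
  ~> refl (Vec (Nat → Nat) 0) (vnil (Nat → (λ (ε : Nat) → Nat) 0))
  ~> refl (Vec (Nat → Nat) 0) (vnil (Nat → Nat))
the term's type:
  Eq (Vec (Nat → Nat) 0) (vnil (Nat → Nat)) (vnil (Nat → Nat))


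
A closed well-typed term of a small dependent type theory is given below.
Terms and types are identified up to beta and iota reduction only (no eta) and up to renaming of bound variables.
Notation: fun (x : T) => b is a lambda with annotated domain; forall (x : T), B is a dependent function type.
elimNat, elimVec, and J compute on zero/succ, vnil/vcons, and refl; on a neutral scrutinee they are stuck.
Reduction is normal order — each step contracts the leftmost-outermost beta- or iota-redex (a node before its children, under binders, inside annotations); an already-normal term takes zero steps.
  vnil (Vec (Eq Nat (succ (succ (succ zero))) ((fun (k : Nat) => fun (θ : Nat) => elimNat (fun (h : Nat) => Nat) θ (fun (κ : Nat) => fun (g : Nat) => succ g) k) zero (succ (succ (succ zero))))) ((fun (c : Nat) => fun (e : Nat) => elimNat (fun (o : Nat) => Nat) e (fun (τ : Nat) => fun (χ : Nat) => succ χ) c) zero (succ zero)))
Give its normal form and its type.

normal form:
  vnil (Vec (Eq Nat (succ (succ (succ zero))) (succ (succ (succ zero)))) (succ zero))
type:
  Vec (Vec (Eq Nat (succ (succ (succ zero))) (succ (succ (succ zero)))) (succ zero)) zero
observation: the term reaches its normal form after 6 normal-order steps.
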